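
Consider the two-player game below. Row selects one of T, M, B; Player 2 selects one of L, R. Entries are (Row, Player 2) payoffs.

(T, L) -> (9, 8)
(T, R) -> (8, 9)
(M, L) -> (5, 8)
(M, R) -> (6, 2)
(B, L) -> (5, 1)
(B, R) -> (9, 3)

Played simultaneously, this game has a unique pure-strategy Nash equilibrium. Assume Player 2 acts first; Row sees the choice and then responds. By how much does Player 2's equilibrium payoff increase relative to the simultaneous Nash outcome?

5

Row best-responds to each possible Player 2 move:
- L: BR = T, leader payoff 8.
- R: BR = B, leader payoff 3.
Maximizing over 8, 3, Player 2 chooses L. Subgame-perfect outcome: (T, L) with payoffs (9, 8).
For the simultaneous game, intersect best replies.
Row's best replies: L→T; R→B.
Player 2's best replies: T→R; M→L; B→R.
The unique mutual best reply is (B, R), giving (9, 3).
Player 2's commitment gain: 8 − 3 = 5.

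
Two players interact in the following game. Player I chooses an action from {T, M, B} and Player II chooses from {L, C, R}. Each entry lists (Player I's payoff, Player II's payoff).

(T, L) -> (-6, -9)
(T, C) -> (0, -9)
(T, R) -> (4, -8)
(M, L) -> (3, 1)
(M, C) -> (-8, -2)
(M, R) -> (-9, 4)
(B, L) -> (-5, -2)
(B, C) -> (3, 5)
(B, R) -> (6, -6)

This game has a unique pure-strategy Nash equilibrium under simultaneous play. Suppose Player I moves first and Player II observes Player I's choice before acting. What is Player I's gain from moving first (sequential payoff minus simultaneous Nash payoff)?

1

Work backward from Player II's decision.
- T: Player II compares -9, -9, -8 and picks R; Player I would get 4.
- M: Player II compares 1, -2, 4 and picks R; Player I would get -9.
- B: Player II compares -2, 5, -6 and picks C; Player I would get 3.
Among 4, -9, 3, the best is 4 at T. Subgame-perfect outcome: (T, R) with payoffs (4, -8).
Under simultaneous play:
Player I's best replies: L→M; C→B; R→B.
Player II's best replies: T→R; M→R; B→C.
The unique mutual best reply is (B, C), giving (3, 5).
Player I's commitment gain: 4 − 3 = 1.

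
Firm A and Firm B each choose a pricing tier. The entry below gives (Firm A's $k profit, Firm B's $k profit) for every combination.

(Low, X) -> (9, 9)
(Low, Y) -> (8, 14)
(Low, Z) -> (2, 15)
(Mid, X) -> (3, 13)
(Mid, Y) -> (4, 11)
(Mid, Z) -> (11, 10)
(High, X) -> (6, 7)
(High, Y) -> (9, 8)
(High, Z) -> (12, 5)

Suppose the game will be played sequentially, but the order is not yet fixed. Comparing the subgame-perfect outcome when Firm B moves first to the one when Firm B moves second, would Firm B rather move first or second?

If Firm A leads: Firm B's best replies are Low→Z, Mid→X, High→Y; Firm A's induced payoffs 2, 3, 9; outcome (High, Y), payoffs (9, 8).
If Firm B leads: Firm A's best replies are X→Low, Y→High, Z→High; Firm B's induced payoffs 9, 8, 5; outcome (Low, X), payoffs (9, 9).
Firm B gets 9 moving first and 8 moving second, so Firm B prefers to move first.

first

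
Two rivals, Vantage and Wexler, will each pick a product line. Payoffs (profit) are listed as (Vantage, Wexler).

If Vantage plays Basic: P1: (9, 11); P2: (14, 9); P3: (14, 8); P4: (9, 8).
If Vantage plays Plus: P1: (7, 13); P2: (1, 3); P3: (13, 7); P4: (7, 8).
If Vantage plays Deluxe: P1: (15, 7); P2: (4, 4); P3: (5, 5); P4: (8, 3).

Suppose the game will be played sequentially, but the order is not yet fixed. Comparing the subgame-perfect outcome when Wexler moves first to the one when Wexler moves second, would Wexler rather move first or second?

If Vantage leads: Wexler's best replies are Basic→P1, Plus→P1, Deluxe→P1; Vantage's induced payoffs 9, 7, 15; outcome (Deluxe, P1), payoffs (15, 7).
If Wexler leads: Vantage's best replies are P1→Deluxe, P2→Basic, P3→Basic, P4→Basic; Wexler's induced payoffs 7, 9, 8, 8; outcome (Basic, P2), payoffs (14, 9).
Wexler gets 9 moving first and 7 moving second, so Wexler prefers to move first.

first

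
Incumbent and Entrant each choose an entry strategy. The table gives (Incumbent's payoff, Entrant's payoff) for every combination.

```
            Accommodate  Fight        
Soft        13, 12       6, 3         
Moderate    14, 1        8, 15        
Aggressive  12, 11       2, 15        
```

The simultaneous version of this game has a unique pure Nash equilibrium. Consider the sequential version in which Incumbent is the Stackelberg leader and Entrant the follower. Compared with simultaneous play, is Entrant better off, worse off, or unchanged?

Entrant best-responds to each possible Incumbent move:
- Soft: BR = Accommodate, leader payoff 13.
- Moderate: BR = Fight, leader payoff 8.
- Aggressive: BR = Fight, leader payoff 2.
Among 13, 8, 2, the best is 13 at Soft. Subgame-perfect outcome: (Soft, Accommodate) with payoffs (13, 12).
Now find the simultaneous Nash equilibrium.
Incumbent's best replies: Accommodate→Moderate; Fight→Moderate.
Entrant's best replies: Soft→Accommodate; Moderate→Fight; Aggressive→Fight.
The unique mutual best reply is (Moderate, Fight), giving (8, 15).
Entrant earns 12 sequentially versus 15 at the Nash outcome: worse off.

worse off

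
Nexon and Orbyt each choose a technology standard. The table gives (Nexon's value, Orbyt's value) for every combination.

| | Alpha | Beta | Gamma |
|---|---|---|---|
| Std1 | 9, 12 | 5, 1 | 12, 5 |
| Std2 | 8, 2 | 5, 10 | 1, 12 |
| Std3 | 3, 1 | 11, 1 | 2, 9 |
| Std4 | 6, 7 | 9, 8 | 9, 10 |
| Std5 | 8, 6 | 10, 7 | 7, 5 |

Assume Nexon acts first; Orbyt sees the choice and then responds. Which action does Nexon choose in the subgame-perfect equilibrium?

Work backward from Orbyt's decision.
- Std1: Orbyt compares 12, 1, 5 and picks Alpha; Nexon would get 9.
- Std2: Orbyt compares 2, 10, 12 and picks Gamma; Nexon would get 1.
- Std3: Orbyt compares 1, 1, 9 and picks Gamma; Nexon would get 2.
- Std4: Orbyt compares 7, 8, 10 and picks Gamma; Nexon would get 9.
- Std5: Orbyt compares 6, 7, 5 and picks Beta; Nexon would get 10.
Maximizing over 9, 1, 2, 9, 10, Nexon chooses Std5. Subgame-perfect outcome: (Std5, Beta) with payoffs (10, 7).

Std5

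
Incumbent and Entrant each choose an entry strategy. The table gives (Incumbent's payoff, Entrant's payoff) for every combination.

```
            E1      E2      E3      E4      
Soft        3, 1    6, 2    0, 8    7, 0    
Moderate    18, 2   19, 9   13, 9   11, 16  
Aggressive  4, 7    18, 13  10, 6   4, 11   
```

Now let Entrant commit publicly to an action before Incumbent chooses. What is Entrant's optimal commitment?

E4

Incumbent best-responds to each possible Entrant move:
- E1 → Incumbent plays Moderate (best of 3, 18, 4); Entrant gets 2.
- E2 → Incumbent plays Moderate (best of 6, 19, 18); Entrant gets 9.
- E3 → Incumbent plays Moderate (best of 0, 13, 10); Entrant gets 9.
- E4 → Incumbent plays Moderate (best of 7, 11, 4); Entrant gets 16.
Entrant's induced payoffs are 2, 9, 9, 16, so Entrant commits to E4. Subgame-perfect outcome: (Moderate, E4) with payoffs (11, 16).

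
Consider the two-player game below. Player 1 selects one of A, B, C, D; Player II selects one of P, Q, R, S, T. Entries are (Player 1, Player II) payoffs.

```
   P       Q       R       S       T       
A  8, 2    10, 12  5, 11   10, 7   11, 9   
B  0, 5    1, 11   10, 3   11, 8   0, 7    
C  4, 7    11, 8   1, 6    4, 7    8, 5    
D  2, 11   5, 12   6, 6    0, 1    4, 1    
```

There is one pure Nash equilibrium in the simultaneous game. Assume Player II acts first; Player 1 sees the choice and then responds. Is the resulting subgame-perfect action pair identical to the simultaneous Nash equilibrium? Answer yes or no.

Backward induction with Player II moving first.
- P → Player 1 plays A (best of 8, 0, 4, 2); Player II gets 2.
- Q → Player 1 plays C (best of 10, 1, 11, 5); Player II gets 8.
- R → Player 1 plays B (best of 5, 10, 1, 6); Player II gets 3.
- S → Player 1 plays B (best of 10, 11, 4, 0); Player II gets 8.
- T → Player 1 plays A (best of 11, 0, 8, 4); Player II gets 9.
Among 2, 8, 3, 8, 9, the best is 9 at T. Subgame-perfect outcome: (A, T) with payoffs (11, 9).
Now find the simultaneous Nash equilibrium.
Player 1's best replies: P→A; Q→C; R→B; S→B; T→A.
Player II's best replies: A→Q; B→Q; C→Q; D→Q.
Only (C, Q) has each player best-responding; Nash payoffs (11, 8).
Sequential outcome (A, T) differs from the Nash profile (C, Q).

no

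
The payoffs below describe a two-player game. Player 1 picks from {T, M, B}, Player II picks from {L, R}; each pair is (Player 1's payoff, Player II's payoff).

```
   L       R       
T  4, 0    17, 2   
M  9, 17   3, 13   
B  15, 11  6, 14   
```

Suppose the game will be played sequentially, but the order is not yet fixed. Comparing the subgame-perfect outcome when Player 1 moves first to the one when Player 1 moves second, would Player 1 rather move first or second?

first

If Player 1 leads: Player II's best replies are T→R, M→L, B→R; Player 1's induced payoffs 17, 9, 6; outcome (T, R), payoffs (17, 2).
If Player II leads: Player 1's best replies are L→B, R→T; Player II's induced payoffs 11, 2; outcome (B, L), payoffs (15, 11).
Player 1 gets 17 moving first and 15 moving second, so Player 1 prefers to move first.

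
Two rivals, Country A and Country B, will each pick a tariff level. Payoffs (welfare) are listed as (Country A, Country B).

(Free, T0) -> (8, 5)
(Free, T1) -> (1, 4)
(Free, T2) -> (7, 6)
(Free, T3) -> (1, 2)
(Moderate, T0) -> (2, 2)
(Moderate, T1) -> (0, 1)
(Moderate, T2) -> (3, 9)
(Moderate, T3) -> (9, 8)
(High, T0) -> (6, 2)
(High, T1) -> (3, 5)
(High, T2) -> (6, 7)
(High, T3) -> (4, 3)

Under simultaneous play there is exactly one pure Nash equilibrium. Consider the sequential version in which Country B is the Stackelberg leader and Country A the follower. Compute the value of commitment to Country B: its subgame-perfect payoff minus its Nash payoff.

2

Backward induction with Country B moving first.
- T0: BR = Free, leader payoff 5.
- T1: BR = High, leader payoff 5.
- T2: BR = Free, leader payoff 6.
- T3: BR = Moderate, leader payoff 8.
Country B's induced payoffs are 5, 5, 6, 8, so Country B commits to T3. Subgame-perfect outcome: (Moderate, T3) with payoffs (9, 8).
Under simultaneous play:
Country A's best replies: T0→Free; T1→High; T2→Free; T3→Moderate.
Country B's best replies: Free→T2; Moderate→T2; High→T2.
The unique mutual best reply is (Free, T2), giving (7, 6).
Country B's commitment gain: 8 − 6 = 2.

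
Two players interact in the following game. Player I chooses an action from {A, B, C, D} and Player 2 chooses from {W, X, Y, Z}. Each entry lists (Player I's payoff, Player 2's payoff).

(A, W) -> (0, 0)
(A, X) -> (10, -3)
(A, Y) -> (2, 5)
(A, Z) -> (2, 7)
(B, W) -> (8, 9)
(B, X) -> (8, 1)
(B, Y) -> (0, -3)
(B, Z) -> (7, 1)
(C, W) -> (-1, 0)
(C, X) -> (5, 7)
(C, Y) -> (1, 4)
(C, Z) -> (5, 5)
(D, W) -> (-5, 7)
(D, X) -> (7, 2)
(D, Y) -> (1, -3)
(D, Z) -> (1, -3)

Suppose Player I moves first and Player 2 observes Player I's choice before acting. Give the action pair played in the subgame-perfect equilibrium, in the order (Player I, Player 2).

(B, W)

Backward induction with Player I moving first.
- A → Player 2 plays Z (best of 0, -3, 5, 7); Player I gets 2.
- B → Player 2 plays W (best of 9, 1, -3, 1); Player I gets 8.
- C → Player 2 plays X (best of 0, 7, 4, 5); Player I gets 5.
- D → Player 2 plays W (best of 7, 2, -3, -3); Player I gets -5.
Player I's induced payoffs are 2, 8, 5, -5, so Player I commits to B. Subgame-perfect outcome: (B, W) with payoffs (8, 9).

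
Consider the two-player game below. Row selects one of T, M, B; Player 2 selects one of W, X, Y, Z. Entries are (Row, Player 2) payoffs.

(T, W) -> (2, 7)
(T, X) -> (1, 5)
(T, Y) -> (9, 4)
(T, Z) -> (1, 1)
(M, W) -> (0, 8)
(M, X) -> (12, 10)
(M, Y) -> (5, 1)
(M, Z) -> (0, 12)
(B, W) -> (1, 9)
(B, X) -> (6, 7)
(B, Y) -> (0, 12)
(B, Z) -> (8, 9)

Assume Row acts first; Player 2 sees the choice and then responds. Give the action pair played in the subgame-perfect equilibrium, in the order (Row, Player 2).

(T, W)

Work backward from Player 2's decision.
- T → Player 2 plays W (best of 7, 5, 4, 1); Row gets 2.
- M → Player 2 plays Z (best of 8, 10, 1, 12); Row gets 0.
- B → Player 2 plays Y (best of 9, 7, 12, 9); Row gets 0.
Row's induced payoffs are 2, 0, 0, so Row commits to T. Subgame-perfect outcome: (T, W) with payoffs (2, 7).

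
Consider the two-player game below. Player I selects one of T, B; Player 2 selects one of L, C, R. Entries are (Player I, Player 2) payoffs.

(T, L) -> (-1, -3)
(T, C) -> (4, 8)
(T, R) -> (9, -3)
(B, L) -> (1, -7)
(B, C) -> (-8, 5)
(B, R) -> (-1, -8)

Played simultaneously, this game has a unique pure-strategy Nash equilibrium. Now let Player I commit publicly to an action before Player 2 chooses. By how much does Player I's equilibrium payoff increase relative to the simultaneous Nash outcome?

0

Solve by backward induction (Player I leads).
- T → Player 2 plays C (best of -3, 8, -3); Player I gets 4.
- B → Player 2 plays C (best of -7, 5, -8); Player I gets -8.
Player I's induced payoffs are 4, -8, so Player I commits to T. Subgame-perfect outcome: (T, C) with payoffs (4, 8).
Now find the simultaneous Nash equilibrium.
Player I's best replies: L→B; C→T; R→T.
Player 2's best replies: T→C; B→C.
The unique mutual best reply is (T, C), giving (4, 8).
Player I's commitment gain: 4 − 4 = 0.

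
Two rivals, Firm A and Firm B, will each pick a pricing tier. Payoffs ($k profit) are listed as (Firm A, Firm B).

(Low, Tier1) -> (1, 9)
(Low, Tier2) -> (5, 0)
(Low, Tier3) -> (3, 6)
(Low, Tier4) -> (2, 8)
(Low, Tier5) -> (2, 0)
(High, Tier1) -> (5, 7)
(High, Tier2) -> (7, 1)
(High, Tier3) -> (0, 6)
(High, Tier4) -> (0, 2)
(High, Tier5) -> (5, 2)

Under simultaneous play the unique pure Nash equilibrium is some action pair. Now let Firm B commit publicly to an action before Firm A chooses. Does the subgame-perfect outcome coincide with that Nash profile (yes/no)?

no

Firm A best-responds to each possible Firm B move:
- Tier1: BR = High, leader payoff 7.
- Tier2: BR = High, leader payoff 1.
- Tier3: BR = Low, leader payoff 6.
- Tier4: BR = Low, leader payoff 8.
- Tier5: BR = High, leader payoff 2.
Among 7, 1, 6, 8, 2, the best is 8 at Tier4. Subgame-perfect outcome: (Low, Tier4) with payoffs (2, 8).
For the simultaneous game, intersect best replies.
Firm A's best replies: Tier1→High; Tier2→High; Tier3→Low; Tier4→Low; Tier5→High.
Firm B's best replies: Low→Tier1; High→Tier1.
Only (High, Tier1) has each player best-responding; Nash payoffs (5, 7).
Sequential outcome (Low, Tier4) differs from the Nash profile (High, Tier1).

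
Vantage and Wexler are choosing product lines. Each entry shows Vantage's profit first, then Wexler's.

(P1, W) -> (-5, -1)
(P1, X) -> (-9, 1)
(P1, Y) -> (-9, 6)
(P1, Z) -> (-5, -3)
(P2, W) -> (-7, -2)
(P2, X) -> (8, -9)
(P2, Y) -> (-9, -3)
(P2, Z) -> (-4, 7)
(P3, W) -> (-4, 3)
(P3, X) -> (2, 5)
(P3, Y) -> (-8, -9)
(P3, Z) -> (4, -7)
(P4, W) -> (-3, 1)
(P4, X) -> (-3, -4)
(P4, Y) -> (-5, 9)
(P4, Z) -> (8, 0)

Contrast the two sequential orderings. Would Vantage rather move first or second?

first

If Vantage leads: Wexler's best replies are P1→Y, P2→Z, P3→X, P4→Y; Vantage's induced payoffs -9, -4, 2, -5; outcome (P3, X), payoffs (2, 5).
If Wexler leads: Vantage's best replies are W→P4, X→P2, Y→P4, Z→P4; Wexler's induced payoffs 1, -9, 9, 0; outcome (P4, Y), payoffs (-5, 9).
Vantage gets 2 moving first and -5 moving second, so Vantage prefers to move first.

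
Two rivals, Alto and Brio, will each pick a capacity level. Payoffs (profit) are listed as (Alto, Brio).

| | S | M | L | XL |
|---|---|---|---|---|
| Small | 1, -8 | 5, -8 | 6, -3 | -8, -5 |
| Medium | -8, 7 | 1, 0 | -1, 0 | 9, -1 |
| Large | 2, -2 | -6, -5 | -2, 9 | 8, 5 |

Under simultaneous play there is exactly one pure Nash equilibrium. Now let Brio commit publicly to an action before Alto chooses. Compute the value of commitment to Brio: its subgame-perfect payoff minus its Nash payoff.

2

Alto best-responds to each possible Brio move:
- S: BR = Large, leader payoff -2.
- M: BR = Small, leader payoff -8.
- L: BR = Small, leader payoff -3.
- XL: BR = Medium, leader payoff -1.
Among -2, -8, -3, -1, the best is -1 at XL. Subgame-perfect outcome: (Medium, XL) with payoffs (9, -1).
For the simultaneous game, intersect best replies.
Alto's best replies: S→Large; M→Small; L→Small; XL→Medium.
Brio's best replies: Small→L; Medium→S; Large→L.
Only (Small, L) has each player best-responding; Nash payoffs (6, -3).
Brio's commitment gain: -1 − -3 = 2.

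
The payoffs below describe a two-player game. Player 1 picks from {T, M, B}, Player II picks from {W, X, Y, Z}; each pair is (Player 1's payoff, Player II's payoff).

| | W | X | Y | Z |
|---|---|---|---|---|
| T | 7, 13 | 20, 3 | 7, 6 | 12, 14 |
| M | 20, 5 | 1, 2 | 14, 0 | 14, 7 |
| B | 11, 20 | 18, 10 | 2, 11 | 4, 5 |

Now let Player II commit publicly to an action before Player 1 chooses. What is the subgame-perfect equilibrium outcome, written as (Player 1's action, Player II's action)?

(M, Z)

Player 1 best-responds to each possible Player II move:
- W → Player 1 plays M (best of 7, 20, 11); Player II gets 5.
- X → Player 1 plays T (best of 20, 1, 18); Player II gets 3.
- Y → Player 1 plays M (best of 7, 14, 2); Player II gets 0.
- Z → Player 1 plays M (best of 12, 14, 4); Player II gets 7.
Player II's induced payoffs are 5, 3, 0, 7, so Player II commits to Z. Subgame-perfect outcome: (M, Z) with payoffs (14, 7).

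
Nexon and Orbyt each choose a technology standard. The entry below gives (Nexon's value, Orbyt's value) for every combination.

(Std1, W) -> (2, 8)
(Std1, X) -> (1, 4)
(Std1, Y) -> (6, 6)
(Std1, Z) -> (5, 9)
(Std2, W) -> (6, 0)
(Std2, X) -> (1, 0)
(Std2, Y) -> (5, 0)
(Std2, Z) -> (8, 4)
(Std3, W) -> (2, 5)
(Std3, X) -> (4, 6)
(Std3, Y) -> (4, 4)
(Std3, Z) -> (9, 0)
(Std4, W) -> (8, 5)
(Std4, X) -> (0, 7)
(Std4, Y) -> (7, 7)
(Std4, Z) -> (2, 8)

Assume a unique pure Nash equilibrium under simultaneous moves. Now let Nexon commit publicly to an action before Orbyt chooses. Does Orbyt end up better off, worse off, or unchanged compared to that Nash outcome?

Work backward from Orbyt's decision.
- Std1: Orbyt compares 8, 4, 6, 9 and picks Z; Nexon would get 5.
- Std2: Orbyt compares 0, 0, 0, 4 and picks Z; Nexon would get 8.
- Std3: Orbyt compares 5, 6, 4, 0 and picks X; Nexon would get 4.
- Std4: Orbyt compares 5, 7, 7, 8 and picks Z; Nexon would get 2.
Among 5, 8, 4, 2, the best is 8 at Std2. Subgame-perfect outcome: (Std2, Z) with payoffs (8, 4).
For the simultaneous game, intersect best replies.
Nexon's best replies: W→Std4; X→Std3; Y→Std4; Z→Std3.
Orbyt's best replies: Std1→Z; Std2→Z; Std3→X; Std4→Z.
Only (Std3, X) has each player best-responding; Nash payoffs (4, 6).
Orbyt earns 4 sequentially versus 6 at the Nash outcome: worse off.

worse off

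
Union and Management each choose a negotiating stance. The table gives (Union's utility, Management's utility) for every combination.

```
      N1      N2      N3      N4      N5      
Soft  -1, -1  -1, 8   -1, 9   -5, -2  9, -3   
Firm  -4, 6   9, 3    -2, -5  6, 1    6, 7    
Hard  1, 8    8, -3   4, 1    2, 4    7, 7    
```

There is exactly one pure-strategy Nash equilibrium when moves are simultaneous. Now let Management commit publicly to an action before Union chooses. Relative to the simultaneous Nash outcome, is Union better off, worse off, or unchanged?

unchanged

Union best-responds to each possible Management move:
- N1: BR = Hard, leader payoff 8.
- N2: BR = Firm, leader payoff 3.
- N3: BR = Hard, leader payoff 1.
- N4: BR = Firm, leader payoff 1.
- N5: BR = Soft, leader payoff -3.
Management's induced payoffs are 8, 3, 1, 1, -3, so Management commits to N1. Subgame-perfect outcome: (Hard, N1) with payoffs (1, 8).
Under simultaneous play:
Union's best replies: N1→Hard; N2→Firm; N3→Hard; N4→Firm; N5→Soft.
Management's best replies: Soft→N3; Firm→N5; Hard→N1.
The unique mutual best reply is (Hard, N1), giving (1, 8).
Union earns 1 sequentially versus 1 at the Nash outcome: unchanged.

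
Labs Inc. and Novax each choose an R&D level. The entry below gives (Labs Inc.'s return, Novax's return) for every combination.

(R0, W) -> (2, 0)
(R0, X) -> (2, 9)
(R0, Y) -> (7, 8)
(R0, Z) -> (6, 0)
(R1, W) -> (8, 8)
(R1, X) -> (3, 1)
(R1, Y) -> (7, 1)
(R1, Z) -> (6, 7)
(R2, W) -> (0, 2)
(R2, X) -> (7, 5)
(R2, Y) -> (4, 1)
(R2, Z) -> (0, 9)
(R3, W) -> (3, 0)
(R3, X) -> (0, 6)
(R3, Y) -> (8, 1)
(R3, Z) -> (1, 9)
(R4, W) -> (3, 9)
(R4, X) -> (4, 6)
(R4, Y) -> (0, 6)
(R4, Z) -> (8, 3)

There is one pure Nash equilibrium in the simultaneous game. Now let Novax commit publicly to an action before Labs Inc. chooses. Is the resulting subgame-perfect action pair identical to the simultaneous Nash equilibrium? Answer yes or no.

yes

Solve by backward induction (Novax leads).
- W: Labs Inc. compares 2, 8, 0, 3, 3 and picks R1; Novax would get 8.
- X: Labs Inc. compares 2, 3, 7, 0, 4 and picks R2; Novax would get 5.
- Y: Labs Inc. compares 7, 7, 4, 8, 0 and picks R3; Novax would get 1.
- Z: Labs Inc. compares 6, 6, 0, 1, 8 and picks R4; Novax would get 3.
Among 8, 5, 1, 3, the best is 8 at W. Subgame-perfect outcome: (R1, W) with payoffs (8, 8).
Now find the simultaneous Nash equilibrium.
Labs Inc.'s best replies: W→R1; X→R2; Y→R3; Z→R4.
Novax's best replies: R0→X; R1→W; R2→Z; R3→Z; R4→W.
Only (R1, W) has each player best-responding; Nash payoffs (8, 8).
Sequential outcome (R1, W) coincides with the Nash profile (R1, W).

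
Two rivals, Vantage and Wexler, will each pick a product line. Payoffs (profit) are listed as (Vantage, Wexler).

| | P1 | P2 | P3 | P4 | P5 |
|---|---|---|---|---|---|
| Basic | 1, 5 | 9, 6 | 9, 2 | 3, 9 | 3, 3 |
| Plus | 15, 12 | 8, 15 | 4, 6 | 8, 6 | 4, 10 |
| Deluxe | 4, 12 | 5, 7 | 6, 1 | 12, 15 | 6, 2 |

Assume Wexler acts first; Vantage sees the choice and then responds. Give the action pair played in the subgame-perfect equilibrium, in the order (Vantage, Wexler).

(Deluxe, P4)

Work backward from Vantage's decision.
- P1: Vantage compares 1, 15, 4 and picks Plus; Wexler would get 12.
- P2: Vantage compares 9, 8, 5 and picks Basic; Wexler would get 6.
- P3: Vantage compares 9, 4, 6 and picks Basic; Wexler would get 2.
- P4: Vantage compares 3, 8, 12 and picks Deluxe; Wexler would get 15.
- P5: Vantage compares 3, 4, 6 and picks Deluxe; Wexler would get 2.
Wexler's induced payoffs are 12, 6, 2, 15, 2, so Wexler commits to P4. Subgame-perfect outcome: (Deluxe, P4) with payoffs (12, 15).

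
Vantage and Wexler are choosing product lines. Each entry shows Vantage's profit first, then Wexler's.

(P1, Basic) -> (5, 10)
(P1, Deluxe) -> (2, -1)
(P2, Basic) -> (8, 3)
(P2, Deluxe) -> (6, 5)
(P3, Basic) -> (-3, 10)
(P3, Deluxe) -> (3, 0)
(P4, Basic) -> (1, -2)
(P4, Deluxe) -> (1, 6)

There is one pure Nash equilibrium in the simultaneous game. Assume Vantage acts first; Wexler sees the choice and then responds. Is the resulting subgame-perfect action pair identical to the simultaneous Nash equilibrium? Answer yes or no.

yes

Solve by backward induction (Vantage leads).
- P1 → Wexler plays Basic (best of 10, -1); Vantage gets 5.
- P2 → Wexler plays Deluxe (best of 3, 5); Vantage gets 6.
- P3 → Wexler plays Basic (best of 10, 0); Vantage gets -3.
- P4 → Wexler plays Deluxe (best of -2, 6); Vantage gets 1.
Among 5, 6, -3, 1, the best is 6 at P2. Subgame-perfect outcome: (P2, Deluxe) with payoffs (6, 5).
Under simultaneous play:
Vantage's best replies: Basic→P2; Deluxe→P2.
Wexler's best replies: P1→Basic; P2→Deluxe; P3→Basic; P4→Deluxe.
Only (P2, Deluxe) has each player best-responding; Nash payoffs (6, 5).
Sequential outcome (P2, Deluxe) coincides with the Nash profile (P2, Deluxe).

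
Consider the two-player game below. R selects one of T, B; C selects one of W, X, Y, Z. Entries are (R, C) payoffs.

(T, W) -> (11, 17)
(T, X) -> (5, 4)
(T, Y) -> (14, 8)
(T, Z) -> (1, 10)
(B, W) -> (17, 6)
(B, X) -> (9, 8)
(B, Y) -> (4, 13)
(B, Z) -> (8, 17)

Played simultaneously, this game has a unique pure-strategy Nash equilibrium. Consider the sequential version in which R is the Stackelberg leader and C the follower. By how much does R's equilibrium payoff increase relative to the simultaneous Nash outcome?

Backward induction with R moving first.
- T: C compares 17, 4, 8, 10 and picks W; R would get 11.
- B: C compares 6, 8, 13, 17 and picks Z; R would get 8.
Among 11, 8, the best is 11 at T. Subgame-perfect outcome: (T, W) with payoffs (11, 17).
Under simultaneous play:
R's best replies: W→B; X→B; Y→T; Z→B.
C's best replies: T→W; B→Z.
The unique mutual best reply is (B, Z), giving (8, 17).
R's commitment gain: 11 − 8 = 3.

3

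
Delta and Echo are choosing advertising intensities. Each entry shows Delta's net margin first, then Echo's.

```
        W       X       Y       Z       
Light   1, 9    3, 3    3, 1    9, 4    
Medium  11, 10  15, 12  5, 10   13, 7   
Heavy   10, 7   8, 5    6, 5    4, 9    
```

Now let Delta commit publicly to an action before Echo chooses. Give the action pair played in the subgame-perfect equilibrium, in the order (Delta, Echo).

Work backward from Echo's decision.
- Light: Echo compares 9, 3, 1, 4 and picks W; Delta would get 1.
- Medium: Echo compares 10, 12, 10, 7 and picks X; Delta would get 15.
- Heavy: Echo compares 7, 5, 5, 9 and picks Z; Delta would get 4.
Among 1, 15, 4, the best is 15 at Medium. Subgame-perfect outcome: (Medium, X) with payoffs (15, 12).

(Medium, X)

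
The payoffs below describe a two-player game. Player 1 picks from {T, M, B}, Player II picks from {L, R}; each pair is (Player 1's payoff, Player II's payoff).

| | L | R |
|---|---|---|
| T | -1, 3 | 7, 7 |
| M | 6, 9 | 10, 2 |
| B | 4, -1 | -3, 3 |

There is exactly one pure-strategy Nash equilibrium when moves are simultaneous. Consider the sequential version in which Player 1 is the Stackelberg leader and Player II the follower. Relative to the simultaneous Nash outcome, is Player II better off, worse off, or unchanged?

Backward induction with Player 1 moving first.
- T: Player II compares 3, 7 and picks R; Player 1 would get 7.
- M: Player II compares 9, 2 and picks L; Player 1 would get 6.
- B: Player II compares -1, 3 and picks R; Player 1 would get -3.
Player 1's induced payoffs are 7, 6, -3, so Player 1 commits to T. Subgame-perfect outcome: (T, R) with payoffs (7, 7).
For the simultaneous game, intersect best replies.
Player 1's best replies: L→M; R→M.
Player II's best replies: T→R; M→L; B→R.
The unique mutual best reply is (M, L), giving (6, 9).
Player II earns 7 sequentially versus 9 at the Nash outcome: worse off.

worse off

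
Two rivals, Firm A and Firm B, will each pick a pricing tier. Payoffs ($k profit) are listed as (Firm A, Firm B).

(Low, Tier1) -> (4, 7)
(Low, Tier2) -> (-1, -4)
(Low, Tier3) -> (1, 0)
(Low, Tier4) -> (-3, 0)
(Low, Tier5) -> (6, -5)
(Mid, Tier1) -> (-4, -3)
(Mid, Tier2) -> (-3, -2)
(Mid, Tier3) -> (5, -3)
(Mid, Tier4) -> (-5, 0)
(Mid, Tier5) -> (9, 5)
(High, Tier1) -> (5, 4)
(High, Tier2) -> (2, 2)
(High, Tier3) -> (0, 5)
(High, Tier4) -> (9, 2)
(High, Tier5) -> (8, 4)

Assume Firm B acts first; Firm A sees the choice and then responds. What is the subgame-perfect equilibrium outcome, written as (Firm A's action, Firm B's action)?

Work backward from Firm A's decision.
- Tier1: BR = High, leader payoff 4.
- Tier2: BR = High, leader payoff 2.
- Tier3: BR = Mid, leader payoff -3.
- Tier4: BR = High, leader payoff 2.
- Tier5: BR = Mid, leader payoff 5.
Among 4, 2, -3, 2, 5, the best is 5 at Tier5. Subgame-perfect outcome: (Mid, Tier5) with payoffs (9, 5).

(Mid, Tier5)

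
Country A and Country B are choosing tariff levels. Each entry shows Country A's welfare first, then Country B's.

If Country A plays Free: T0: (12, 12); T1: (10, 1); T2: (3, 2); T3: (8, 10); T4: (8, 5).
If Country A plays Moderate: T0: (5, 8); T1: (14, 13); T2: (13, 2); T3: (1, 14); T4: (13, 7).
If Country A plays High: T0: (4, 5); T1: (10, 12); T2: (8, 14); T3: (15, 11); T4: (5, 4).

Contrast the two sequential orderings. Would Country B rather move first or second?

If Country A leads: Country B's best replies are Free→T0, Moderate→T3, High→T2; Country A's induced payoffs 12, 1, 8; outcome (Free, T0), payoffs (12, 12).
If Country B leads: Country A's best replies are T0→Free, T1→Moderate, T2→Moderate, T3→High, T4→Moderate; Country B's induced payoffs 12, 13, 2, 11, 7; outcome (Moderate, T1), payoffs (14, 13).
Country B gets 13 moving first and 12 moving second, so Country B prefers to move first.

first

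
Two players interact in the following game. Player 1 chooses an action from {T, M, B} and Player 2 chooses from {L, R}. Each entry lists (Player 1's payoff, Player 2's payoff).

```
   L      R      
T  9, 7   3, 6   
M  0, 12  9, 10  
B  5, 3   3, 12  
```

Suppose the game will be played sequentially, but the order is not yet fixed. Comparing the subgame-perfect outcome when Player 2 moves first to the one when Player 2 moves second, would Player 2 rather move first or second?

first

If Player 1 leads: Player 2's best replies are T→L, M→L, B→R; Player 1's induced payoffs 9, 0, 3; outcome (T, L), payoffs (9, 7).
If Player 2 leads: Player 1's best replies are L→T, R→M; Player 2's induced payoffs 7, 10; outcome (M, R), payoffs (9, 10).
Player 2 gets 10 moving first and 7 moving second, so Player 2 prefers to move first.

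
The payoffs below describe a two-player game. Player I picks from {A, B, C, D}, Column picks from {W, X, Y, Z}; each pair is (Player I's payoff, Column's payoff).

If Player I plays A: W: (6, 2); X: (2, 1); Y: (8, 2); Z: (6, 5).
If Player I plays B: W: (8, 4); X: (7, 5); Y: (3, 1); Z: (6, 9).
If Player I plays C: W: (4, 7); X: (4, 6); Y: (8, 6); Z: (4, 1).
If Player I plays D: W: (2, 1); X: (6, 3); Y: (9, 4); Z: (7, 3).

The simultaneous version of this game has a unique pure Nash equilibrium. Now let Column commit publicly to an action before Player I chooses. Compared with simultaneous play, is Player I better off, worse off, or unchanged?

worse off

Work backward from Player I's decision.
- W: Player I compares 6, 8, 4, 2 and picks B; Column would get 4.
- X: Player I compares 2, 7, 4, 6 and picks B; Column would get 5.
- Y: Player I compares 8, 3, 8, 9 and picks D; Column would get 4.
- Z: Player I compares 6, 6, 4, 7 and picks D; Column would get 3.
Column's induced payoffs are 4, 5, 4, 3, so Column commits to X. Subgame-perfect outcome: (B, X) with payoffs (7, 5).
Now find the simultaneous Nash equilibrium.
Player I's best replies: W→B; X→B; Y→D; Z→D.
Column's best replies: A→Z; B→Z; C→W; D→Y.
The unique mutual best reply is (D, Y), giving (9, 4).
Player I earns 7 sequentially versus 9 at the Nash outcome: worse off.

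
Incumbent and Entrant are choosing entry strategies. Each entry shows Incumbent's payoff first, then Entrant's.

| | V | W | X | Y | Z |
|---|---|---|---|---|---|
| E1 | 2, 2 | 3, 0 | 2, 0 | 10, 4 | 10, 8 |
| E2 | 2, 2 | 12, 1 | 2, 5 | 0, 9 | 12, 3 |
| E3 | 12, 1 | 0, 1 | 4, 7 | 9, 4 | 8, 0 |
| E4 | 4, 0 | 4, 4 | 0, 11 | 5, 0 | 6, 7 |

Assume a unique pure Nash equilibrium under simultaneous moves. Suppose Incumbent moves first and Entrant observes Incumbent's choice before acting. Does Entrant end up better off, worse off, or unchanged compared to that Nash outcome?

Backward induction with Incumbent moving first.
- E1 → Entrant plays Z (best of 2, 0, 0, 4, 8); Incumbent gets 10.
- E2 → Entrant plays Y (best of 2, 1, 5, 9, 3); Incumbent gets 0.
- E3 → Entrant plays X (best of 1, 1, 7, 4, 0); Incumbent gets 4.
- E4 → Entrant plays X (best of 0, 4, 11, 0, 7); Incumbent gets 0.
Among 10, 0, 4, 0, the best is 10 at E1. Subgame-perfect outcome: (E1, Z) with payoffs (10, 8).
For the simultaneous game, intersect best replies.
Incumbent's best replies: V→E3; W→E2; X→E3; Y→E1; Z→E2.
Entrant's best replies: E1→Z; E2→Y; E3→X; E4→X.
The unique mutual best reply is (E3, X), giving (4, 7).
Entrant earns 8 sequentially versus 7 at the Nash outcome: better off.

better off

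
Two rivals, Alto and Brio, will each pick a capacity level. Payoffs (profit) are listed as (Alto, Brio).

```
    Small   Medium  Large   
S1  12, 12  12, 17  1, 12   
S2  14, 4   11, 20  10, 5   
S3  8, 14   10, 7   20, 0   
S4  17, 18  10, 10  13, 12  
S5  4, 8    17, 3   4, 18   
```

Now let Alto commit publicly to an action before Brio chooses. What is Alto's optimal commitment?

Solve by backward induction (Alto leads).
- S1: BR = Medium, leader payoff 12.
- S2: BR = Medium, leader payoff 11.
- S3: BR = Small, leader payoff 8.
- S4: BR = Small, leader payoff 17.
- S5: BR = Large, leader payoff 4.
Among 12, 11, 8, 17, 4, the best is 17 at S4. Subgame-perfect outcome: (S4, Small) with payoffs (17, 18).

S4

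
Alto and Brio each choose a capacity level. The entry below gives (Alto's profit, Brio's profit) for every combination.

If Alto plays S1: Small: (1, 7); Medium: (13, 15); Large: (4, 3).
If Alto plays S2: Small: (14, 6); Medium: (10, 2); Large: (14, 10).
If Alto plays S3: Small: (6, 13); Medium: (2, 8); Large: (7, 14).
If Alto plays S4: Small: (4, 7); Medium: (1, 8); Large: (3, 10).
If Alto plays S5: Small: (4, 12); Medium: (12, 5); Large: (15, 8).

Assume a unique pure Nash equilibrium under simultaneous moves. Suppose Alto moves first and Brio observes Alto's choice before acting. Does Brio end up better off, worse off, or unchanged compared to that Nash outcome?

worse off

Brio best-responds to each possible Alto move:
- S1 → Brio plays Medium (best of 7, 15, 3); Alto gets 13.
- S2 → Brio plays Large (best of 6, 2, 10); Alto gets 14.
- S3 → Brio plays Large (best of 13, 8, 14); Alto gets 7.
- S4 → Brio plays Large (best of 7, 8, 10); Alto gets 3.
- S5 → Brio plays Small (best of 12, 5, 8); Alto gets 4.
Maximizing over 13, 14, 7, 3, 4, Alto chooses S2. Subgame-perfect outcome: (S2, Large) with payoffs (14, 10).
For the simultaneous game, intersect best replies.
Alto's best replies: Small→S2; Medium→S1; Large→S5.
Brio's best replies: S1→Medium; S2→Large; S3→Large; S4→Large; S5→Small.
Only (S1, Medium) has each player best-responding; Nash payoffs (13, 15).
Brio earns 10 sequentially versus 15 at the Nash outcome: worse off.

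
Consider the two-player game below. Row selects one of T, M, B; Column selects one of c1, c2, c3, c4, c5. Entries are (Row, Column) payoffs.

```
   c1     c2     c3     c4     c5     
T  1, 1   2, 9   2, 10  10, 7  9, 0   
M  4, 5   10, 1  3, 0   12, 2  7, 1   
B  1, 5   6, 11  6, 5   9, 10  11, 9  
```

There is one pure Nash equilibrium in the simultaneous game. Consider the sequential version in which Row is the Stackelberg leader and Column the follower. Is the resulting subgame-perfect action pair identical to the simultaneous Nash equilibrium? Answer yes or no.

no

Column best-responds to each possible Row move:
- T → Column plays c3 (best of 1, 9, 10, 7, 0); Row gets 2.
- M → Column plays c1 (best of 5, 1, 0, 2, 1); Row gets 4.
- B → Column plays c2 (best of 5, 11, 5, 10, 9); Row gets 6.
Row's induced payoffs are 2, 4, 6, so Row commits to B. Subgame-perfect outcome: (B, c2) with payoffs (6, 11).
For the simultaneous game, intersect best replies.
Row's best replies: c1→M; c2→M; c3→B; c4→M; c5→B.
Column's best replies: T→c3; M→c1; B→c2.
Only (M, c1) has each player best-responding; Nash payoffs (4, 5).
Sequential outcome (B, c2) differs from the Nash profile (M, c1).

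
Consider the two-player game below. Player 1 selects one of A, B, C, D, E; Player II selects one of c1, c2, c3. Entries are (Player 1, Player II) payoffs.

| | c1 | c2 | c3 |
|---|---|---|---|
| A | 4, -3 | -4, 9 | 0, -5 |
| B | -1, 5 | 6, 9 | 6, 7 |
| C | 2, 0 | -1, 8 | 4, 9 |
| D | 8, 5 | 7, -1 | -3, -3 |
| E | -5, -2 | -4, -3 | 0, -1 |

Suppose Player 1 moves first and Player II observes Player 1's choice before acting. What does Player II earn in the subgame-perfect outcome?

Work backward from Player II's decision.
- A → Player II plays c2 (best of -3, 9, -5); Player 1 gets -4.
- B → Player II plays c2 (best of 5, 9, 7); Player 1 gets 6.
- C → Player II plays c3 (best of 0, 8, 9); Player 1 gets 4.
- D → Player II plays c1 (best of 5, -1, -3); Player 1 gets 8.
- E → Player II plays c3 (best of -2, -3, -1); Player 1 gets 0.
Player 1's induced payoffs are -4, 6, 4, 8, 0, so Player 1 commits to D. Subgame-perfect outcome: (D, c1) with payoffs (8, 5).

5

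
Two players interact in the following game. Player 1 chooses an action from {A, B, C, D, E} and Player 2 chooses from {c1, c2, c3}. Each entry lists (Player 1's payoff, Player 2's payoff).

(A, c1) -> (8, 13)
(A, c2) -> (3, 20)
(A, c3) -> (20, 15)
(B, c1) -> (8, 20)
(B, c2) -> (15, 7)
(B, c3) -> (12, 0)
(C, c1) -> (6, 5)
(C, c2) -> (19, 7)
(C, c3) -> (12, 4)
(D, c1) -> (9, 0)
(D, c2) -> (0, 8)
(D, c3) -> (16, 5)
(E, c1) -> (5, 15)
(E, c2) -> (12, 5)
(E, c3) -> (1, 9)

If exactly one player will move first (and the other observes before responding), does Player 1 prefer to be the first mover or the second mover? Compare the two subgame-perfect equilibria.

If Player 1 leads: Player 2's best replies are A→c2, B→c1, C→c2, D→c2, E→c1; Player 1's induced payoffs 3, 8, 19, 0, 5; outcome (C, c2), payoffs (19, 7).
If Player 2 leads: Player 1's best replies are c1→D, c2→C, c3→A; Player 2's induced payoffs 0, 7, 15; outcome (A, c3), payoffs (20, 15).
Player 1 gets 19 moving first and 20 moving second, so Player 1 prefers to move second.

second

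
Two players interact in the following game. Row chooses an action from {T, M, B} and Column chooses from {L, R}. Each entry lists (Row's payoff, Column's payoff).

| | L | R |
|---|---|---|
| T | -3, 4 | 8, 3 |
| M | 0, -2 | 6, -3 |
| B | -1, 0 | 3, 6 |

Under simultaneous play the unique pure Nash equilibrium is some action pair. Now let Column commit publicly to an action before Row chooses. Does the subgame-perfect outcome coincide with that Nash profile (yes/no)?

Work backward from Row's decision.
- L: BR = M, leader payoff -2.
- R: BR = T, leader payoff 3.
Maximizing over -2, 3, Column chooses R. Subgame-perfect outcome: (T, R) with payoffs (8, 3).
For the simultaneous game, intersect best replies.
Row's best replies: L→M; R→T.
Column's best replies: T→L; M→L; B→R.
Only (M, L) has each player best-responding; Nash payoffs (0, -2).
Sequential outcome (T, R) differs from the Nash profile (M, L).

no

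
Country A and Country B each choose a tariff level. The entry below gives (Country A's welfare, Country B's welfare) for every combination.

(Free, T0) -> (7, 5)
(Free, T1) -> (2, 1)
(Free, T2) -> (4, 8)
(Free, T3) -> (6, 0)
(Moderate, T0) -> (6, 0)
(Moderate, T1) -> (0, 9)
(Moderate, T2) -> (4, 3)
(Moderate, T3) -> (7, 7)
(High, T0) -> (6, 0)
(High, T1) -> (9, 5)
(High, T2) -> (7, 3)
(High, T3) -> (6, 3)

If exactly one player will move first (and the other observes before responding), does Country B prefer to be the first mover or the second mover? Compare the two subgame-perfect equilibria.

If Country A leads: Country B's best replies are Free→T2, Moderate→T1, High→T1; Country A's induced payoffs 4, 0, 9; outcome (High, T1), payoffs (9, 5).
If Country B leads: Country A's best replies are T0→Free, T1→High, T2→High, T3→Moderate; Country B's induced payoffs 5, 5, 3, 7; outcome (Moderate, T3), payoffs (7, 7).
Country B gets 7 moving first and 5 moving second, so Country B prefers to move first.

first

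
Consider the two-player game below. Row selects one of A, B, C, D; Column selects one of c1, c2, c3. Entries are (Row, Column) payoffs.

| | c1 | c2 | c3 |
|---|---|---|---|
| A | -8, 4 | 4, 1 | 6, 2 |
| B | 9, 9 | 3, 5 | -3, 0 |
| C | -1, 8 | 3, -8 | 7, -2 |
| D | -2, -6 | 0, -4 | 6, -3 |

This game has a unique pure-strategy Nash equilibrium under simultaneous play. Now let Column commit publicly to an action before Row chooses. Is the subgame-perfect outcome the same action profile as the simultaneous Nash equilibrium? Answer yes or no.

Work backward from Row's decision.
- c1 → Row plays B (best of -8, 9, -1, -2); Column gets 9.
- c2 → Row plays A (best of 4, 3, 3, 0); Column gets 1.
- c3 → Row plays C (best of 6, -3, 7, 6); Column gets -2.
Among 9, 1, -2, the best is 9 at c1. Subgame-perfect outcome: (B, c1) with payoffs (9, 9).
For the simultaneous game, intersect best replies.
Row's best replies: c1→B; c2→A; c3→C.
Column's best replies: A→c1; B→c1; C→c1; D→c3.
The unique mutual best reply is (B, c1), giving (9, 9).
Sequential outcome (B, c1) coincides with the Nash profile (B, c1).

yes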